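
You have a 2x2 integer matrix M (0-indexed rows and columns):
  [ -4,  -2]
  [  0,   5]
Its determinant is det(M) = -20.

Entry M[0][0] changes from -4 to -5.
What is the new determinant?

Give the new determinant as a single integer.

Answer: -25

Derivation:
det is linear in row 0: changing M[0][0] by delta changes det by delta * cofactor(0,0).
Cofactor C_00 = (-1)^(0+0) * minor(0,0) = 5
Entry delta = -5 - -4 = -1
Det delta = -1 * 5 = -5
New det = -20 + -5 = -25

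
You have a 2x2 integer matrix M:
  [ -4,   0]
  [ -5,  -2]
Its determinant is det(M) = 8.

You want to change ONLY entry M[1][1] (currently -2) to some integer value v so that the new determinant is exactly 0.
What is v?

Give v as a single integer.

det is linear in entry M[1][1]: det = old_det + (v - -2) * C_11
Cofactor C_11 = -4
Want det = 0: 8 + (v - -2) * -4 = 0
  (v - -2) = -8 / -4 = 2
  v = -2 + (2) = 0

Answer: 0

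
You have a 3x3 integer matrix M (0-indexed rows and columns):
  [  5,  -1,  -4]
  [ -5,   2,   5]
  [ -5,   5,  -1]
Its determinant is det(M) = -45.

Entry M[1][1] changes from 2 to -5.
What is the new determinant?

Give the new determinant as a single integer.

det is linear in row 1: changing M[1][1] by delta changes det by delta * cofactor(1,1).
Cofactor C_11 = (-1)^(1+1) * minor(1,1) = -25
Entry delta = -5 - 2 = -7
Det delta = -7 * -25 = 175
New det = -45 + 175 = 130

Answer: 130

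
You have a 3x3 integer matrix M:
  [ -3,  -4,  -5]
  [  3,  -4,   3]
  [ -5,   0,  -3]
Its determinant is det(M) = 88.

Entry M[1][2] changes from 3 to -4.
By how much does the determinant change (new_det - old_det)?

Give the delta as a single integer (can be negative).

Answer: -140

Derivation:
Cofactor C_12 = 20
Entry delta = -4 - 3 = -7
Det delta = entry_delta * cofactor = -7 * 20 = -140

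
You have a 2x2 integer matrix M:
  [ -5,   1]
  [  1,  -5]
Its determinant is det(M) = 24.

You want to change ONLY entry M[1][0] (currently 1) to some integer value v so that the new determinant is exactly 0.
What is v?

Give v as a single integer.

det is linear in entry M[1][0]: det = old_det + (v - 1) * C_10
Cofactor C_10 = -1
Want det = 0: 24 + (v - 1) * -1 = 0
  (v - 1) = -24 / -1 = 24
  v = 1 + (24) = 25

Answer: 25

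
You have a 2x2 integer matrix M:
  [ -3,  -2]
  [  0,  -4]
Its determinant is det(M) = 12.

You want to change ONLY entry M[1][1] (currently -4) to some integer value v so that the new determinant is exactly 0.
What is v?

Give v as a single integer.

Answer: 0

Derivation:
det is linear in entry M[1][1]: det = old_det + (v - -4) * C_11
Cofactor C_11 = -3
Want det = 0: 12 + (v - -4) * -3 = 0
  (v - -4) = -12 / -3 = 4
  v = -4 + (4) = 0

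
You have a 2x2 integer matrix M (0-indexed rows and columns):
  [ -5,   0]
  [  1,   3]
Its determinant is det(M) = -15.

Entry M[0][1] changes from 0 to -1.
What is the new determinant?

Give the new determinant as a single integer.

Answer: -14

Derivation:
det is linear in row 0: changing M[0][1] by delta changes det by delta * cofactor(0,1).
Cofactor C_01 = (-1)^(0+1) * minor(0,1) = -1
Entry delta = -1 - 0 = -1
Det delta = -1 * -1 = 1
New det = -15 + 1 = -14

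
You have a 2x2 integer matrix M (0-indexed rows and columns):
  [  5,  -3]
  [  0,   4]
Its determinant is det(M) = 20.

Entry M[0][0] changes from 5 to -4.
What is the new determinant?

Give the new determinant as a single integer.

det is linear in row 0: changing M[0][0] by delta changes det by delta * cofactor(0,0).
Cofactor C_00 = (-1)^(0+0) * minor(0,0) = 4
Entry delta = -4 - 5 = -9
Det delta = -9 * 4 = -36
New det = 20 + -36 = -16

Answer: -16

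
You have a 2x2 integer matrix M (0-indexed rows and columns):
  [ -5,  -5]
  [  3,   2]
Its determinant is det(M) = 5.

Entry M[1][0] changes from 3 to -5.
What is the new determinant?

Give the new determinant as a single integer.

det is linear in row 1: changing M[1][0] by delta changes det by delta * cofactor(1,0).
Cofactor C_10 = (-1)^(1+0) * minor(1,0) = 5
Entry delta = -5 - 3 = -8
Det delta = -8 * 5 = -40
New det = 5 + -40 = -35

Answer: -35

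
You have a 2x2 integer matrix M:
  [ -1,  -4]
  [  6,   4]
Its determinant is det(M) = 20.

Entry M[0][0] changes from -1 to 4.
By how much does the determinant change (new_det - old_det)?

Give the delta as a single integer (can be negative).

Answer: 20

Derivation:
Cofactor C_00 = 4
Entry delta = 4 - -1 = 5
Det delta = entry_delta * cofactor = 5 * 4 = 20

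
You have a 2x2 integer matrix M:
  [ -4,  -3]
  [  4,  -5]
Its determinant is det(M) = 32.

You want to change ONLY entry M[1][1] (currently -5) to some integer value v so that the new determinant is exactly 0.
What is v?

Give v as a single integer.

det is linear in entry M[1][1]: det = old_det + (v - -5) * C_11
Cofactor C_11 = -4
Want det = 0: 32 + (v - -5) * -4 = 0
  (v - -5) = -32 / -4 = 8
  v = -5 + (8) = 3

Answer: 3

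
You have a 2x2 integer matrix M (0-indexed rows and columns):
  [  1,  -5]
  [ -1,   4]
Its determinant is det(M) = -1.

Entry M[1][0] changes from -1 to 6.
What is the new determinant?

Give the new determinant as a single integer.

det is linear in row 1: changing M[1][0] by delta changes det by delta * cofactor(1,0).
Cofactor C_10 = (-1)^(1+0) * minor(1,0) = 5
Entry delta = 6 - -1 = 7
Det delta = 7 * 5 = 35
New det = -1 + 35 = 34

Answer: 34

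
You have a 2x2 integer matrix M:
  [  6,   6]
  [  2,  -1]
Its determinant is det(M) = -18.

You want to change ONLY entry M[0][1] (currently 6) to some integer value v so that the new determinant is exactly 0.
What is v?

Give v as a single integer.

Answer: -3

Derivation:
det is linear in entry M[0][1]: det = old_det + (v - 6) * C_01
Cofactor C_01 = -2
Want det = 0: -18 + (v - 6) * -2 = 0
  (v - 6) = 18 / -2 = -9
  v = 6 + (-9) = -3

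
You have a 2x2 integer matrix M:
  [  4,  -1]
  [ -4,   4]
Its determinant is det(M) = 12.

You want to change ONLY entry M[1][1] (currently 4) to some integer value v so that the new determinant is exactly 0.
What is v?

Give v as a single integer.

Answer: 1

Derivation:
det is linear in entry M[1][1]: det = old_det + (v - 4) * C_11
Cofactor C_11 = 4
Want det = 0: 12 + (v - 4) * 4 = 0
  (v - 4) = -12 / 4 = -3
  v = 4 + (-3) = 1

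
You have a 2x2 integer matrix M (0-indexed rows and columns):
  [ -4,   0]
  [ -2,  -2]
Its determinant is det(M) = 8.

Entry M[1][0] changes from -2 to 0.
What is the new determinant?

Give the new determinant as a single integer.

Answer: 8

Derivation:
det is linear in row 1: changing M[1][0] by delta changes det by delta * cofactor(1,0).
Cofactor C_10 = (-1)^(1+0) * minor(1,0) = 0
Entry delta = 0 - -2 = 2
Det delta = 2 * 0 = 0
New det = 8 + 0 = 8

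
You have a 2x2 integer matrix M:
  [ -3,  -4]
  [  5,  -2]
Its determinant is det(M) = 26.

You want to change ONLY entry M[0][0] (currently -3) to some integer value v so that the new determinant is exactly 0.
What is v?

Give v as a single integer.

Answer: 10

Derivation:
det is linear in entry M[0][0]: det = old_det + (v - -3) * C_00
Cofactor C_00 = -2
Want det = 0: 26 + (v - -3) * -2 = 0
  (v - -3) = -26 / -2 = 13
  v = -3 + (13) = 10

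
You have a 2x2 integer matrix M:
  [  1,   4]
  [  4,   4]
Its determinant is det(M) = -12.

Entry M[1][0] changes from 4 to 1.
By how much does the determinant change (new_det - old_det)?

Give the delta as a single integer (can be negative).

Cofactor C_10 = -4
Entry delta = 1 - 4 = -3
Det delta = entry_delta * cofactor = -3 * -4 = 12

Answer: 12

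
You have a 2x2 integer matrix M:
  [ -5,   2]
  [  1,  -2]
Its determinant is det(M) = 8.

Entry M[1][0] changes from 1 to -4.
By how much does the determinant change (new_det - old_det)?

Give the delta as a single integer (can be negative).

Cofactor C_10 = -2
Entry delta = -4 - 1 = -5
Det delta = entry_delta * cofactor = -5 * -2 = 10

Answer: 10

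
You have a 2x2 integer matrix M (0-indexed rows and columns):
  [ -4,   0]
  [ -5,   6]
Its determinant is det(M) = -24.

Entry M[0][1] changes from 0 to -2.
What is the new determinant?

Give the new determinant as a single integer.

Answer: -34

Derivation:
det is linear in row 0: changing M[0][1] by delta changes det by delta * cofactor(0,1).
Cofactor C_01 = (-1)^(0+1) * minor(0,1) = 5
Entry delta = -2 - 0 = -2
Det delta = -2 * 5 = -10
New det = -24 + -10 = -34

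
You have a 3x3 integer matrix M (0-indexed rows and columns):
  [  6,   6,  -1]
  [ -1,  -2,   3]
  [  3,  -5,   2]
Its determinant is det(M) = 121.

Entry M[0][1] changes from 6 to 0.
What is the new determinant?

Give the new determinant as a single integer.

det is linear in row 0: changing M[0][1] by delta changes det by delta * cofactor(0,1).
Cofactor C_01 = (-1)^(0+1) * minor(0,1) = 11
Entry delta = 0 - 6 = -6
Det delta = -6 * 11 = -66
New det = 121 + -66 = 55

Answer: 55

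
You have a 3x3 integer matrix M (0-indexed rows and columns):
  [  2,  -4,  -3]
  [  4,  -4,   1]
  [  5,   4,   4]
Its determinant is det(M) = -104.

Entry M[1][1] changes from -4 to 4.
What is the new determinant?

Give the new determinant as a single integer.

det is linear in row 1: changing M[1][1] by delta changes det by delta * cofactor(1,1).
Cofactor C_11 = (-1)^(1+1) * minor(1,1) = 23
Entry delta = 4 - -4 = 8
Det delta = 8 * 23 = 184
New det = -104 + 184 = 80

Answer: 80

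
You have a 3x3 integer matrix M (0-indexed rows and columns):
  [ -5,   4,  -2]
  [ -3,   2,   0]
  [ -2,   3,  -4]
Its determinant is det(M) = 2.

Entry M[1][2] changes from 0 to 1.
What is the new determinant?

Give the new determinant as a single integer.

det is linear in row 1: changing M[1][2] by delta changes det by delta * cofactor(1,2).
Cofactor C_12 = (-1)^(1+2) * minor(1,2) = 7
Entry delta = 1 - 0 = 1
Det delta = 1 * 7 = 7
New det = 2 + 7 = 9

Answer: 9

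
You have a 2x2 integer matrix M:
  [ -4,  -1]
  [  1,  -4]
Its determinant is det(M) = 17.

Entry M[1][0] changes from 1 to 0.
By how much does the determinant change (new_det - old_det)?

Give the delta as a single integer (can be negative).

Cofactor C_10 = 1
Entry delta = 0 - 1 = -1
Det delta = entry_delta * cofactor = -1 * 1 = -1

Answer: -1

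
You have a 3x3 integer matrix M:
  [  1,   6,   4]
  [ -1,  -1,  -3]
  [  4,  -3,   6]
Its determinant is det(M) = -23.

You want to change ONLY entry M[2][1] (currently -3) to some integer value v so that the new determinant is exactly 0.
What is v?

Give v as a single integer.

Answer: -26

Derivation:
det is linear in entry M[2][1]: det = old_det + (v - -3) * C_21
Cofactor C_21 = -1
Want det = 0: -23 + (v - -3) * -1 = 0
  (v - -3) = 23 / -1 = -23
  v = -3 + (-23) = -26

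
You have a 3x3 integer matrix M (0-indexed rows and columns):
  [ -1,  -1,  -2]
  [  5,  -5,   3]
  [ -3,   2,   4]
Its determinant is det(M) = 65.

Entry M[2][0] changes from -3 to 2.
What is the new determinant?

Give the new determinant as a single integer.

Answer: 0

Derivation:
det is linear in row 2: changing M[2][0] by delta changes det by delta * cofactor(2,0).
Cofactor C_20 = (-1)^(2+0) * minor(2,0) = -13
Entry delta = 2 - -3 = 5
Det delta = 5 * -13 = -65
New det = 65 + -65 = 0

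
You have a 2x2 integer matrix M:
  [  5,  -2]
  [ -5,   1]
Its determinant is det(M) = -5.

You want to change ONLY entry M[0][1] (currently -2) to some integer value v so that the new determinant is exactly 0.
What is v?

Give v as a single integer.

det is linear in entry M[0][1]: det = old_det + (v - -2) * C_01
Cofactor C_01 = 5
Want det = 0: -5 + (v - -2) * 5 = 0
  (v - -2) = 5 / 5 = 1
  v = -2 + (1) = -1

Answer: -1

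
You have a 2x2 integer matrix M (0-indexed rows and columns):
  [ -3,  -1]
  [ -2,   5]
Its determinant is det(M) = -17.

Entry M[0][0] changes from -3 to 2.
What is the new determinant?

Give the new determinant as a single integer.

det is linear in row 0: changing M[0][0] by delta changes det by delta * cofactor(0,0).
Cofactor C_00 = (-1)^(0+0) * minor(0,0) = 5
Entry delta = 2 - -3 = 5
Det delta = 5 * 5 = 25
New det = -17 + 25 = 8

Answer: 8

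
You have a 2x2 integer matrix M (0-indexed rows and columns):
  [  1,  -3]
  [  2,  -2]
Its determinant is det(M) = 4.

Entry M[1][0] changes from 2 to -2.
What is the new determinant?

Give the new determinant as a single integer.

Answer: -8

Derivation:
det is linear in row 1: changing M[1][0] by delta changes det by delta * cofactor(1,0).
Cofactor C_10 = (-1)^(1+0) * minor(1,0) = 3
Entry delta = -2 - 2 = -4
Det delta = -4 * 3 = -12
New det = 4 + -12 = -8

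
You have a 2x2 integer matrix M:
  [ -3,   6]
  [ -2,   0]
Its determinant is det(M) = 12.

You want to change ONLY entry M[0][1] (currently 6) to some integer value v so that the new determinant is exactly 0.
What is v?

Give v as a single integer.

det is linear in entry M[0][1]: det = old_det + (v - 6) * C_01
Cofactor C_01 = 2
Want det = 0: 12 + (v - 6) * 2 = 0
  (v - 6) = -12 / 2 = -6
  v = 6 + (-6) = 0

Answer: 0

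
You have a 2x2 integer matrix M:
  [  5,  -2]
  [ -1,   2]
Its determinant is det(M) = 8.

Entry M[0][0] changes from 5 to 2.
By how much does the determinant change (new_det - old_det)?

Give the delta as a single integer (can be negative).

Cofactor C_00 = 2
Entry delta = 2 - 5 = -3
Det delta = entry_delta * cofactor = -3 * 2 = -6

Answer: -6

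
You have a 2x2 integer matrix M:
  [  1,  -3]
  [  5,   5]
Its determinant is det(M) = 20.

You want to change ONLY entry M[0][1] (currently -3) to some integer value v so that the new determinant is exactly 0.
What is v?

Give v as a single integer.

det is linear in entry M[0][1]: det = old_det + (v - -3) * C_01
Cofactor C_01 = -5
Want det = 0: 20 + (v - -3) * -5 = 0
  (v - -3) = -20 / -5 = 4
  v = -3 + (4) = 1

Answer: 1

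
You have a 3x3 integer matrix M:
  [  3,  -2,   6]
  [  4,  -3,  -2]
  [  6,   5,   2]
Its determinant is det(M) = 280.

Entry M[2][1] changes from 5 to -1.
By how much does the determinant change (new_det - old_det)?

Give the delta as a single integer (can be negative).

Answer: -180

Derivation:
Cofactor C_21 = 30
Entry delta = -1 - 5 = -6
Det delta = entry_delta * cofactor = -6 * 30 = -180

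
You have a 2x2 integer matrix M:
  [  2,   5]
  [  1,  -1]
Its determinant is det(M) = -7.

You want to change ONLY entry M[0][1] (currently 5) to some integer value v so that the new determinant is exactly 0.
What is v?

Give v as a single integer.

det is linear in entry M[0][1]: det = old_det + (v - 5) * C_01
Cofactor C_01 = -1
Want det = 0: -7 + (v - 5) * -1 = 0
  (v - 5) = 7 / -1 = -7
  v = 5 + (-7) = -2

Answer: -2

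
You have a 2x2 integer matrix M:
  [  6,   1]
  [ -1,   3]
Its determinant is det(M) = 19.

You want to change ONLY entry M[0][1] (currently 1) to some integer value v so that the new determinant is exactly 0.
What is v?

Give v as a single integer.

Answer: -18

Derivation:
det is linear in entry M[0][1]: det = old_det + (v - 1) * C_01
Cofactor C_01 = 1
Want det = 0: 19 + (v - 1) * 1 = 0
  (v - 1) = -19 / 1 = -19
  v = 1 + (-19) = -18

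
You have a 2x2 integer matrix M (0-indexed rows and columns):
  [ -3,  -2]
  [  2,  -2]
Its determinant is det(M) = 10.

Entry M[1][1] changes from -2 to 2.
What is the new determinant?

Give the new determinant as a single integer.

det is linear in row 1: changing M[1][1] by delta changes det by delta * cofactor(1,1).
Cofactor C_11 = (-1)^(1+1) * minor(1,1) = -3
Entry delta = 2 - -2 = 4
Det delta = 4 * -3 = -12
New det = 10 + -12 = -2

Answer: -2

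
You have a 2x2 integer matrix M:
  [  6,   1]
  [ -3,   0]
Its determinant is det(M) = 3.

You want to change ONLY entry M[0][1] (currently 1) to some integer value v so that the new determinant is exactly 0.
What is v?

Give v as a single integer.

det is linear in entry M[0][1]: det = old_det + (v - 1) * C_01
Cofactor C_01 = 3
Want det = 0: 3 + (v - 1) * 3 = 0
  (v - 1) = -3 / 3 = -1
  v = 1 + (-1) = 0

Answer: 0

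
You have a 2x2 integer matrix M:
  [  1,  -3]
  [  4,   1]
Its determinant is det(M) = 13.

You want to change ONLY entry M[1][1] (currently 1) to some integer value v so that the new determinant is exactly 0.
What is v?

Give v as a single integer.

Answer: -12

Derivation:
det is linear in entry M[1][1]: det = old_det + (v - 1) * C_11
Cofactor C_11 = 1
Want det = 0: 13 + (v - 1) * 1 = 0
  (v - 1) = -13 / 1 = -13
  v = 1 + (-13) = -12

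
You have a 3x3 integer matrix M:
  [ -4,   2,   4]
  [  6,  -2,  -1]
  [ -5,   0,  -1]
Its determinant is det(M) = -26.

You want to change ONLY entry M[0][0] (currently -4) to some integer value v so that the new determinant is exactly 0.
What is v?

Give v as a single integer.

det is linear in entry M[0][0]: det = old_det + (v - -4) * C_00
Cofactor C_00 = 2
Want det = 0: -26 + (v - -4) * 2 = 0
  (v - -4) = 26 / 2 = 13
  v = -4 + (13) = 9

Answer: 9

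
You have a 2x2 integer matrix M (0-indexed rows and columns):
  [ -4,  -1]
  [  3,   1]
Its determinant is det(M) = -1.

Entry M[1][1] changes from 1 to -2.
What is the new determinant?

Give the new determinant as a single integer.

det is linear in row 1: changing M[1][1] by delta changes det by delta * cofactor(1,1).
Cofactor C_11 = (-1)^(1+1) * minor(1,1) = -4
Entry delta = -2 - 1 = -3
Det delta = -3 * -4 = 12
New det = -1 + 12 = 11

Answer: 11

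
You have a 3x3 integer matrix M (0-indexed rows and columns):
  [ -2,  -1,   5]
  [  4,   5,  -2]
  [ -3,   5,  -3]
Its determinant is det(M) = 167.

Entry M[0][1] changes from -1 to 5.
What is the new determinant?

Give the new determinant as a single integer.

Answer: 275

Derivation:
det is linear in row 0: changing M[0][1] by delta changes det by delta * cofactor(0,1).
Cofactor C_01 = (-1)^(0+1) * minor(0,1) = 18
Entry delta = 5 - -1 = 6
Det delta = 6 * 18 = 108
New det = 167 + 108 = 275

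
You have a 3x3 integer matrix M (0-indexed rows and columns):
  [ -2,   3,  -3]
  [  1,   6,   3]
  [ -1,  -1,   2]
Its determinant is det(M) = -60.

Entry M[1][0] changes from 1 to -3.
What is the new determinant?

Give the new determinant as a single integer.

Answer: -48

Derivation:
det is linear in row 1: changing M[1][0] by delta changes det by delta * cofactor(1,0).
Cofactor C_10 = (-1)^(1+0) * minor(1,0) = -3
Entry delta = -3 - 1 = -4
Det delta = -4 * -3 = 12
New det = -60 + 12 = -48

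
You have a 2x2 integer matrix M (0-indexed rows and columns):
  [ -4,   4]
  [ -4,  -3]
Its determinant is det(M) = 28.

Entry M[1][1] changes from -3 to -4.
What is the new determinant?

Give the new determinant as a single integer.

det is linear in row 1: changing M[1][1] by delta changes det by delta * cofactor(1,1).
Cofactor C_11 = (-1)^(1+1) * minor(1,1) = -4
Entry delta = -4 - -3 = -1
Det delta = -1 * -4 = 4
New det = 28 + 4 = 32

Answer: 32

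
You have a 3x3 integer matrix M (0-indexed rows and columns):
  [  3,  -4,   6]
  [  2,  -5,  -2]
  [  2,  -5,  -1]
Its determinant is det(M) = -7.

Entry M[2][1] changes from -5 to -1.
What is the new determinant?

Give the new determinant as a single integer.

Answer: 65

Derivation:
det is linear in row 2: changing M[2][1] by delta changes det by delta * cofactor(2,1).
Cofactor C_21 = (-1)^(2+1) * minor(2,1) = 18
Entry delta = -1 - -5 = 4
Det delta = 4 * 18 = 72
New det = -7 + 72 = 65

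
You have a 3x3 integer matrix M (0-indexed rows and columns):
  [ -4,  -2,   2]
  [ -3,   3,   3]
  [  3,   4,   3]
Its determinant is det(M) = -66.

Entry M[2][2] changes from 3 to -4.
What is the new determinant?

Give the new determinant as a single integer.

Answer: 60

Derivation:
det is linear in row 2: changing M[2][2] by delta changes det by delta * cofactor(2,2).
Cofactor C_22 = (-1)^(2+2) * minor(2,2) = -18
Entry delta = -4 - 3 = -7
Det delta = -7 * -18 = 126
New det = -66 + 126 = 60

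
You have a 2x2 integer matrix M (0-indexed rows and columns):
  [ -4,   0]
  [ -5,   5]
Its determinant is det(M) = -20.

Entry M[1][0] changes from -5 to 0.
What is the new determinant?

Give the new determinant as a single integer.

Answer: -20

Derivation:
det is linear in row 1: changing M[1][0] by delta changes det by delta * cofactor(1,0).
Cofactor C_10 = (-1)^(1+0) * minor(1,0) = 0
Entry delta = 0 - -5 = 5
Det delta = 5 * 0 = 0
New det = -20 + 0 = -20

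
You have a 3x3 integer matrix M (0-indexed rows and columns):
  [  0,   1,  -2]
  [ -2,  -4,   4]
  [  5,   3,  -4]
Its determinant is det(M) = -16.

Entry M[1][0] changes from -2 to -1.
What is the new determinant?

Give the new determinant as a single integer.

det is linear in row 1: changing M[1][0] by delta changes det by delta * cofactor(1,0).
Cofactor C_10 = (-1)^(1+0) * minor(1,0) = -2
Entry delta = -1 - -2 = 1
Det delta = 1 * -2 = -2
New det = -16 + -2 = -18

Answer: -18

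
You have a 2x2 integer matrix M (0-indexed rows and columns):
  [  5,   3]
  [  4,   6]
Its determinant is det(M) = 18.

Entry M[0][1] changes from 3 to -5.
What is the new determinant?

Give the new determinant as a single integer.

det is linear in row 0: changing M[0][1] by delta changes det by delta * cofactor(0,1).
Cofactor C_01 = (-1)^(0+1) * minor(0,1) = -4
Entry delta = -5 - 3 = -8
Det delta = -8 * -4 = 32
New det = 18 + 32 = 50

Answer: 50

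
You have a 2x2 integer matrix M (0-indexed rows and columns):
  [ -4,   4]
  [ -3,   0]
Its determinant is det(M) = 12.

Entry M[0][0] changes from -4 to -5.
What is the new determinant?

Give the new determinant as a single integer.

det is linear in row 0: changing M[0][0] by delta changes det by delta * cofactor(0,0).
Cofactor C_00 = (-1)^(0+0) * minor(0,0) = 0
Entry delta = -5 - -4 = -1
Det delta = -1 * 0 = 0
New det = 12 + 0 = 12

Answer: 12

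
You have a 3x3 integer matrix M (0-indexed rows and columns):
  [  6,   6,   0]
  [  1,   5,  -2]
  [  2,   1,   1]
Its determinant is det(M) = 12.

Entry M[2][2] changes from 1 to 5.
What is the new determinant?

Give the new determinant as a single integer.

Answer: 108

Derivation:
det is linear in row 2: changing M[2][2] by delta changes det by delta * cofactor(2,2).
Cofactor C_22 = (-1)^(2+2) * minor(2,2) = 24
Entry delta = 5 - 1 = 4
Det delta = 4 * 24 = 96
New det = 12 + 96 = 108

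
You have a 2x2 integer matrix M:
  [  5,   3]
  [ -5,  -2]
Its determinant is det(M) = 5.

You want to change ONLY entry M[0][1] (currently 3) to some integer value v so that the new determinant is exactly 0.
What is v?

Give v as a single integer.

Answer: 2

Derivation:
det is linear in entry M[0][1]: det = old_det + (v - 3) * C_01
Cofactor C_01 = 5
Want det = 0: 5 + (v - 3) * 5 = 0
  (v - 3) = -5 / 5 = -1
  v = 3 + (-1) = 2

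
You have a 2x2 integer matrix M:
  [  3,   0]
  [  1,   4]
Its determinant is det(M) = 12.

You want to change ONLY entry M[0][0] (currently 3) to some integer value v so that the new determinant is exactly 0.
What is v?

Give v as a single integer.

Answer: 0

Derivation:
det is linear in entry M[0][0]: det = old_det + (v - 3) * C_00
Cofactor C_00 = 4
Want det = 0: 12 + (v - 3) * 4 = 0
  (v - 3) = -12 / 4 = -3
  v = 3 + (-3) = 0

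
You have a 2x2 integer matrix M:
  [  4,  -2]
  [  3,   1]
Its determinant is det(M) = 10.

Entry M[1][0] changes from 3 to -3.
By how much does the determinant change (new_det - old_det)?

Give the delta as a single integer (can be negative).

Answer: -12

Derivation:
Cofactor C_10 = 2
Entry delta = -3 - 3 = -6
Det delta = entry_delta * cofactor = -6 * 2 = -12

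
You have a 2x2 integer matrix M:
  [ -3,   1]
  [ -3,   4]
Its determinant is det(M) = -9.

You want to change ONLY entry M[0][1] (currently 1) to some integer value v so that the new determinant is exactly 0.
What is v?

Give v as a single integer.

det is linear in entry M[0][1]: det = old_det + (v - 1) * C_01
Cofactor C_01 = 3
Want det = 0: -9 + (v - 1) * 3 = 0
  (v - 1) = 9 / 3 = 3
  v = 1 + (3) = 4

Answer: 4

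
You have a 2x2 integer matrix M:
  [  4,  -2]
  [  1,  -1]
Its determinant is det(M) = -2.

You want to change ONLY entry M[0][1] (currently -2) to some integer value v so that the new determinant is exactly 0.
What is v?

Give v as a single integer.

Answer: -4

Derivation:
det is linear in entry M[0][1]: det = old_det + (v - -2) * C_01
Cofactor C_01 = -1
Want det = 0: -2 + (v - -2) * -1 = 0
  (v - -2) = 2 / -1 = -2
  v = -2 + (-2) = -4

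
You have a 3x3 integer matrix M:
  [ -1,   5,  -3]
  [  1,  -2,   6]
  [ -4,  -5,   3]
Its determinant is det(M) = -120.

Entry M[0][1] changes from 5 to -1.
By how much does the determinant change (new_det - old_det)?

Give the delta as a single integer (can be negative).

Answer: 162

Derivation:
Cofactor C_01 = -27
Entry delta = -1 - 5 = -6
Det delta = entry_delta * cofactor = -6 * -27 = 162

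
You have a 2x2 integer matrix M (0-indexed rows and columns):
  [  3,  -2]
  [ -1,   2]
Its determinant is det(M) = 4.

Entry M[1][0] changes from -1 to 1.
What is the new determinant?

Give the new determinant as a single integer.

det is linear in row 1: changing M[1][0] by delta changes det by delta * cofactor(1,0).
Cofactor C_10 = (-1)^(1+0) * minor(1,0) = 2
Entry delta = 1 - -1 = 2
Det delta = 2 * 2 = 4
New det = 4 + 4 = 8

Answer: 8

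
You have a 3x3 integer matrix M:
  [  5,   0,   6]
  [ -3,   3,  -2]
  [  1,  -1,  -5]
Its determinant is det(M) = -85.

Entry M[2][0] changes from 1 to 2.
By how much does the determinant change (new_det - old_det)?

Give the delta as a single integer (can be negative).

Answer: -18

Derivation:
Cofactor C_20 = -18
Entry delta = 2 - 1 = 1
Det delta = entry_delta * cofactor = 1 * -18 = -18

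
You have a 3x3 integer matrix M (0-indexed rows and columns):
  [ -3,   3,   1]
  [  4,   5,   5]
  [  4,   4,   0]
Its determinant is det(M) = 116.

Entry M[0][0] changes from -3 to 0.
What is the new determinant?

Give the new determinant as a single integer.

det is linear in row 0: changing M[0][0] by delta changes det by delta * cofactor(0,0).
Cofactor C_00 = (-1)^(0+0) * minor(0,0) = -20
Entry delta = 0 - -3 = 3
Det delta = 3 * -20 = -60
New det = 116 + -60 = 56

Answer: 56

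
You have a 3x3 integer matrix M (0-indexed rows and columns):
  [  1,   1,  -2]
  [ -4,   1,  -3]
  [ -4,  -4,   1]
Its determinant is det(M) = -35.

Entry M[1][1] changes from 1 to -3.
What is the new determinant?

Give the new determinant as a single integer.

Answer: -7

Derivation:
det is linear in row 1: changing M[1][1] by delta changes det by delta * cofactor(1,1).
Cofactor C_11 = (-1)^(1+1) * minor(1,1) = -7
Entry delta = -3 - 1 = -4
Det delta = -4 * -7 = 28
New det = -35 + 28 = -7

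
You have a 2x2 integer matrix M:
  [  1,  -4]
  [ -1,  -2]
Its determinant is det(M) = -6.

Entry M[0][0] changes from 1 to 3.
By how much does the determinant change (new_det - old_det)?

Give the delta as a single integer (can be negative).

Cofactor C_00 = -2
Entry delta = 3 - 1 = 2
Det delta = entry_delta * cofactor = 2 * -2 = -4

Answer: -4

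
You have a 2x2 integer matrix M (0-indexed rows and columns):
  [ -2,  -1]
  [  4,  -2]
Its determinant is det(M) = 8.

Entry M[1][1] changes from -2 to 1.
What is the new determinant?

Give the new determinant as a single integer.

Answer: 2

Derivation:
det is linear in row 1: changing M[1][1] by delta changes det by delta * cofactor(1,1).
Cofactor C_11 = (-1)^(1+1) * minor(1,1) = -2
Entry delta = 1 - -2 = 3
Det delta = 3 * -2 = -6
New det = 8 + -6 = 2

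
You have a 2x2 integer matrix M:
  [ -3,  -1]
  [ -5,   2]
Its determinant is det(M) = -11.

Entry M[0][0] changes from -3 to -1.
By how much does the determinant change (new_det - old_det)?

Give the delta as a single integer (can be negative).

Answer: 4

Derivation:
Cofactor C_00 = 2
Entry delta = -1 - -3 = 2
Det delta = entry_delta * cofactor = 2 * 2 = 4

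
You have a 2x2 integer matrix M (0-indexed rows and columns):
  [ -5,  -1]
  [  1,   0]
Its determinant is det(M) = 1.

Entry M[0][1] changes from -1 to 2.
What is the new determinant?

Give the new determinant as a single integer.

det is linear in row 0: changing M[0][1] by delta changes det by delta * cofactor(0,1).
Cofactor C_01 = (-1)^(0+1) * minor(0,1) = -1
Entry delta = 2 - -1 = 3
Det delta = 3 * -1 = -3
New det = 1 + -3 = -2

Answer: -2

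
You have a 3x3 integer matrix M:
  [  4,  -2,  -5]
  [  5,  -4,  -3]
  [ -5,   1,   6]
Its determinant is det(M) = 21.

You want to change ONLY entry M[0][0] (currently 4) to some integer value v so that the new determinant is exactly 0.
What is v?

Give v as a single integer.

det is linear in entry M[0][0]: det = old_det + (v - 4) * C_00
Cofactor C_00 = -21
Want det = 0: 21 + (v - 4) * -21 = 0
  (v - 4) = -21 / -21 = 1
  v = 4 + (1) = 5

Answer: 5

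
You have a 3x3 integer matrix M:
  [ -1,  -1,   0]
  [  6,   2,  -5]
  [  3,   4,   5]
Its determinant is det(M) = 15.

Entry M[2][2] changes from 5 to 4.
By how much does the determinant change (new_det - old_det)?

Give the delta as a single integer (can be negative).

Cofactor C_22 = 4
Entry delta = 4 - 5 = -1
Det delta = entry_delta * cofactor = -1 * 4 = -4

Answer: -4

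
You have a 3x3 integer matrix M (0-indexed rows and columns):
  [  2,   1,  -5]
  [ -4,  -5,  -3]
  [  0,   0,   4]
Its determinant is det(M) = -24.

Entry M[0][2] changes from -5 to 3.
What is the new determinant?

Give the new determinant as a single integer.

det is linear in row 0: changing M[0][2] by delta changes det by delta * cofactor(0,2).
Cofactor C_02 = (-1)^(0+2) * minor(0,2) = 0
Entry delta = 3 - -5 = 8
Det delta = 8 * 0 = 0
New det = -24 + 0 = -24

Answer: -24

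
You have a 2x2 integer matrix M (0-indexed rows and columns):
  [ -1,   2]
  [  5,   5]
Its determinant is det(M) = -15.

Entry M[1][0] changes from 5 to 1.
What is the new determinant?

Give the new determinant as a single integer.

det is linear in row 1: changing M[1][0] by delta changes det by delta * cofactor(1,0).
Cofactor C_10 = (-1)^(1+0) * minor(1,0) = -2
Entry delta = 1 - 5 = -4
Det delta = -4 * -2 = 8
New det = -15 + 8 = -7

Answer: -7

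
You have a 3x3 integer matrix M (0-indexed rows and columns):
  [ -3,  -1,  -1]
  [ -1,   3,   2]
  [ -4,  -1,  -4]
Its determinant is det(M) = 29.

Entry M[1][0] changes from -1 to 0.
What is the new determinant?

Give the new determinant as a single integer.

Answer: 26

Derivation:
det is linear in row 1: changing M[1][0] by delta changes det by delta * cofactor(1,0).
Cofactor C_10 = (-1)^(1+0) * minor(1,0) = -3
Entry delta = 0 - -1 = 1
Det delta = 1 * -3 = -3
New det = 29 + -3 = 26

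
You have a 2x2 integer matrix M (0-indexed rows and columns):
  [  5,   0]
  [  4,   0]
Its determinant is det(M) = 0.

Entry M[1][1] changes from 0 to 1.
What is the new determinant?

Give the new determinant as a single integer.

Answer: 5

Derivation:
det is linear in row 1: changing M[1][1] by delta changes det by delta * cofactor(1,1).
Cofactor C_11 = (-1)^(1+1) * minor(1,1) = 5
Entry delta = 1 - 0 = 1
Det delta = 1 * 5 = 5
New det = 0 + 5 = 5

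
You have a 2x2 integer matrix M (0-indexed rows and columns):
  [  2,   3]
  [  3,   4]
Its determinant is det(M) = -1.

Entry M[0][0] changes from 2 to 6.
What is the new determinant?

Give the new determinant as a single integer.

Answer: 15

Derivation:
det is linear in row 0: changing M[0][0] by delta changes det by delta * cofactor(0,0).
Cofactor C_00 = (-1)^(0+0) * minor(0,0) = 4
Entry delta = 6 - 2 = 4
Det delta = 4 * 4 = 16
New det = -1 + 16 = 15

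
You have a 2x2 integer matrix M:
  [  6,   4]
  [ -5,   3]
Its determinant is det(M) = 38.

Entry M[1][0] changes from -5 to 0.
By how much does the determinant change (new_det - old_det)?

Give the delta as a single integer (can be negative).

Answer: -20

Derivation:
Cofactor C_10 = -4
Entry delta = 0 - -5 = 5
Det delta = entry_delta * cofactor = 5 * -4 = -20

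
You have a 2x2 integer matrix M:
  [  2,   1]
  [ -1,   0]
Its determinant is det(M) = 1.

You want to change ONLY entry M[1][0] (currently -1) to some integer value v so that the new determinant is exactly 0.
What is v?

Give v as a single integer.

det is linear in entry M[1][0]: det = old_det + (v - -1) * C_10
Cofactor C_10 = -1
Want det = 0: 1 + (v - -1) * -1 = 0
  (v - -1) = -1 / -1 = 1
  v = -1 + (1) = 0

Answer: 0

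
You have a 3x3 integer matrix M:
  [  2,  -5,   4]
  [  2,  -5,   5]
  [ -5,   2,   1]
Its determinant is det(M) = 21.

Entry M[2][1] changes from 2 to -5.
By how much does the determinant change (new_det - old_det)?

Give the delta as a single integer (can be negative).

Cofactor C_21 = -2
Entry delta = -5 - 2 = -7
Det delta = entry_delta * cofactor = -7 * -2 = 14

Answer: 14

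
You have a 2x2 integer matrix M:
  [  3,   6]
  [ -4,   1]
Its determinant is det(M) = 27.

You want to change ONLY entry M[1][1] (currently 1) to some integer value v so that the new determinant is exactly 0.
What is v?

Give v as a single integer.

det is linear in entry M[1][1]: det = old_det + (v - 1) * C_11
Cofactor C_11 = 3
Want det = 0: 27 + (v - 1) * 3 = 0
  (v - 1) = -27 / 3 = -9
  v = 1 + (-9) = -8

Answer: -8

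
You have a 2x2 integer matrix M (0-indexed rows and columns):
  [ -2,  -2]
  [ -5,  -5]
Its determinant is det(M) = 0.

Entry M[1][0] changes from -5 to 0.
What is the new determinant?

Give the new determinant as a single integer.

Answer: 10

Derivation:
det is linear in row 1: changing M[1][0] by delta changes det by delta * cofactor(1,0).
Cofactor C_10 = (-1)^(1+0) * minor(1,0) = 2
Entry delta = 0 - -5 = 5
Det delta = 5 * 2 = 10
New det = 0 + 10 = 10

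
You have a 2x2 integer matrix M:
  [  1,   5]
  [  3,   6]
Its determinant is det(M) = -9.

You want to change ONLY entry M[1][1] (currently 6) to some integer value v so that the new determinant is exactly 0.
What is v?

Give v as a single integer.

Answer: 15

Derivation:
det is linear in entry M[1][1]: det = old_det + (v - 6) * C_11
Cofactor C_11 = 1
Want det = 0: -9 + (v - 6) * 1 = 0
  (v - 6) = 9 / 1 = 9
  v = 6 + (9) = 15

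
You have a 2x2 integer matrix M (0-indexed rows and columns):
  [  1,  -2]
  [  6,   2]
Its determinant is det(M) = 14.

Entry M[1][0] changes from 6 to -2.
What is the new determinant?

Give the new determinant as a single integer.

Answer: -2

Derivation:
det is linear in row 1: changing M[1][0] by delta changes det by delta * cofactor(1,0).
Cofactor C_10 = (-1)^(1+0) * minor(1,0) = 2
Entry delta = -2 - 6 = -8
Det delta = -8 * 2 = -16
New det = 14 + -16 = -2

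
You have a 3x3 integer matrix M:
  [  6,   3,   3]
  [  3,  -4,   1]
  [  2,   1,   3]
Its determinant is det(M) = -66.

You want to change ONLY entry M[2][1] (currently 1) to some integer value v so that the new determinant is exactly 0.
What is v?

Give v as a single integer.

Answer: 23

Derivation:
det is linear in entry M[2][1]: det = old_det + (v - 1) * C_21
Cofactor C_21 = 3
Want det = 0: -66 + (v - 1) * 3 = 0
  (v - 1) = 66 / 3 = 22
  v = 1 + (22) = 23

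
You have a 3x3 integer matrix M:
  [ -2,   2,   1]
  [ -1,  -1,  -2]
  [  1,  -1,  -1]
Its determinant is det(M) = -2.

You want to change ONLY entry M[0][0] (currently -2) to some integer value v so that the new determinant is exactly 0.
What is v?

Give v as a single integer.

Answer: -4

Derivation:
det is linear in entry M[0][0]: det = old_det + (v - -2) * C_00
Cofactor C_00 = -1
Want det = 0: -2 + (v - -2) * -1 = 0
  (v - -2) = 2 / -1 = -2
  v = -2 + (-2) = -4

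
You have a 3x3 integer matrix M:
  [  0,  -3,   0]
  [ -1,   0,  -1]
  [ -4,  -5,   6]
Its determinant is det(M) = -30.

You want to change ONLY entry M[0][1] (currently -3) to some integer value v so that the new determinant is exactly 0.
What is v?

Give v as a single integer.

Answer: 0

Derivation:
det is linear in entry M[0][1]: det = old_det + (v - -3) * C_01
Cofactor C_01 = 10
Want det = 0: -30 + (v - -3) * 10 = 0
  (v - -3) = 30 / 10 = 3
  v = -3 + (3) = 0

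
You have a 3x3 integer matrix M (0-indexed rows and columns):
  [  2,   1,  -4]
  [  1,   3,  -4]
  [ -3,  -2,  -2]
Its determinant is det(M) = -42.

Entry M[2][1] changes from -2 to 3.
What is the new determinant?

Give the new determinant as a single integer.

Answer: -22

Derivation:
det is linear in row 2: changing M[2][1] by delta changes det by delta * cofactor(2,1).
Cofactor C_21 = (-1)^(2+1) * minor(2,1) = 4
Entry delta = 3 - -2 = 5
Det delta = 5 * 4 = 20
New det = -42 + 20 = -22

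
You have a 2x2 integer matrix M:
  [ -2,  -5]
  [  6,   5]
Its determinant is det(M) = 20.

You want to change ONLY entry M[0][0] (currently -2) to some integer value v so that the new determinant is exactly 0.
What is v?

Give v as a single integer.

det is linear in entry M[0][0]: det = old_det + (v - -2) * C_00
Cofactor C_00 = 5
Want det = 0: 20 + (v - -2) * 5 = 0
  (v - -2) = -20 / 5 = -4
  v = -2 + (-4) = -6

Answer: -6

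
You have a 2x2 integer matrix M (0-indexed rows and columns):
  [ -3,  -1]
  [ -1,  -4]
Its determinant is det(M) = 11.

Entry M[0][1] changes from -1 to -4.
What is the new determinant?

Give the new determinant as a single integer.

det is linear in row 0: changing M[0][1] by delta changes det by delta * cofactor(0,1).
Cofactor C_01 = (-1)^(0+1) * minor(0,1) = 1
Entry delta = -4 - -1 = -3
Det delta = -3 * 1 = -3
New det = 11 + -3 = 8

Answer: 8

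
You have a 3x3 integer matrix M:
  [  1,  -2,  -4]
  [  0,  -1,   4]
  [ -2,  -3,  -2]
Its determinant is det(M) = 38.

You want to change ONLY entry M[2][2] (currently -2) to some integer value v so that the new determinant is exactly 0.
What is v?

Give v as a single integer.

Answer: 36

Derivation:
det is linear in entry M[2][2]: det = old_det + (v - -2) * C_22
Cofactor C_22 = -1
Want det = 0: 38 + (v - -2) * -1 = 0
  (v - -2) = -38 / -1 = 38
  v = -2 + (38) = 36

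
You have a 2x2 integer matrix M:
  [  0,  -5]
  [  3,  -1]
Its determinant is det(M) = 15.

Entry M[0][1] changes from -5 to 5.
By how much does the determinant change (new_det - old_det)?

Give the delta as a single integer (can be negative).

Cofactor C_01 = -3
Entry delta = 5 - -5 = 10
Det delta = entry_delta * cofactor = 10 * -3 = -30

Answer: -30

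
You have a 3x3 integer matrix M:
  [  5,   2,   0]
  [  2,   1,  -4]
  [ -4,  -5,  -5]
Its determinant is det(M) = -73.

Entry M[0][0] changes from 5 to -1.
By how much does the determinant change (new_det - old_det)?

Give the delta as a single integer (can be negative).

Cofactor C_00 = -25
Entry delta = -1 - 5 = -6
Det delta = entry_delta * cofactor = -6 * -25 = 150

Answer: 150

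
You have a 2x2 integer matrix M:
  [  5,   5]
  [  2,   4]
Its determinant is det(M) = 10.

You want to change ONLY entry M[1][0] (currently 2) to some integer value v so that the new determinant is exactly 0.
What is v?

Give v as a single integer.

Answer: 4

Derivation:
det is linear in entry M[1][0]: det = old_det + (v - 2) * C_10
Cofactor C_10 = -5
Want det = 0: 10 + (v - 2) * -5 = 0
  (v - 2) = -10 / -5 = 2
  v = 2 + (2) = 4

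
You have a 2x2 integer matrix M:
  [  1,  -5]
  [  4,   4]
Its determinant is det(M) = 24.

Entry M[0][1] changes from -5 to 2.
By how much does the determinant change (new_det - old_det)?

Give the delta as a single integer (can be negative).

Answer: -28

Derivation:
Cofactor C_01 = -4
Entry delta = 2 - -5 = 7
Det delta = entry_delta * cofactor = 7 * -4 = -28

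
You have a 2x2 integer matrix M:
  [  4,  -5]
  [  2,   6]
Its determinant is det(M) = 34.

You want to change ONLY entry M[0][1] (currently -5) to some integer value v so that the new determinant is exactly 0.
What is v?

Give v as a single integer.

det is linear in entry M[0][1]: det = old_det + (v - -5) * C_01
Cofactor C_01 = -2
Want det = 0: 34 + (v - -5) * -2 = 0
  (v - -5) = -34 / -2 = 17
  v = -5 + (17) = 12

Answer: 12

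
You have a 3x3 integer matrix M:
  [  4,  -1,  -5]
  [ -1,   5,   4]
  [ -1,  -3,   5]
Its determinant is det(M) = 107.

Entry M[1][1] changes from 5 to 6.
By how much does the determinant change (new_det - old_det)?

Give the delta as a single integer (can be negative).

Answer: 15

Derivation:
Cofactor C_11 = 15
Entry delta = 6 - 5 = 1
Det delta = entry_delta * cofactor = 1 * 15 = 15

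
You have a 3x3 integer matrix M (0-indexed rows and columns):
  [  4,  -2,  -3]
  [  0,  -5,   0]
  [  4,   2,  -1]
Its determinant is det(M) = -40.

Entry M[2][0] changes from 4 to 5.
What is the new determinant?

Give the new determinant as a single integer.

Answer: -55

Derivation:
det is linear in row 2: changing M[2][0] by delta changes det by delta * cofactor(2,0).
Cofactor C_20 = (-1)^(2+0) * minor(2,0) = -15
Entry delta = 5 - 4 = 1
Det delta = 1 * -15 = -15
New det = -40 + -15 = -55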